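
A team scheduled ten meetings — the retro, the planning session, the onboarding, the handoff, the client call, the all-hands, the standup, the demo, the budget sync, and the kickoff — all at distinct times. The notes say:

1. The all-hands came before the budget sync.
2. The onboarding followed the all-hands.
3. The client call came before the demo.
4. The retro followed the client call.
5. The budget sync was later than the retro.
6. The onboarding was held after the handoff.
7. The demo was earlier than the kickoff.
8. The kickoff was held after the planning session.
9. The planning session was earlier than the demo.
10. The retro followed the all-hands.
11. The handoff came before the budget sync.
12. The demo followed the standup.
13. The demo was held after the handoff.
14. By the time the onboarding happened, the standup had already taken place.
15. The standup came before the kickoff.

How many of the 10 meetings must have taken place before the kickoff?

5

Directly stated before the kickoff: the demo, the planning session, and the standup.
The client call reaches the kickoff via the client call → the demo → the kickoff.
The handoff reaches the kickoff via the handoff → the demo → the kickoff.
No chain forces the budget sync (or any of the others) ahead of the kickoff.
That's the client call, the demo, the handoff, the planning session, and the standup — 5 in all.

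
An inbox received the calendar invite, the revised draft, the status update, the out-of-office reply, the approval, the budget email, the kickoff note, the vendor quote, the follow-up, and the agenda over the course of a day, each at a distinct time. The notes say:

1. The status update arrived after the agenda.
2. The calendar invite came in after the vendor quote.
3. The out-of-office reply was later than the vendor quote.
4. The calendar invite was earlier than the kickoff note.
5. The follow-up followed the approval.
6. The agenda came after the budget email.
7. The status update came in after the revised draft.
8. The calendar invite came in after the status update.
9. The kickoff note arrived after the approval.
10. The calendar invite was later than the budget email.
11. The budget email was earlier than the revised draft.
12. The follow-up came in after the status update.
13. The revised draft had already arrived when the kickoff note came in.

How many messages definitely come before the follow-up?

5

Directly stated before the follow-up: the approval and the status update.
The agenda reaches the follow-up via the agenda → the status update → the follow-up.
The budget email reaches the follow-up via the budget email → the agenda → the status update → the follow-up.
The revised draft reaches the follow-up via the revised draft → the status update → the follow-up.
That's the agenda, the approval, the budget email, the revised draft, and the status update — 5 in all.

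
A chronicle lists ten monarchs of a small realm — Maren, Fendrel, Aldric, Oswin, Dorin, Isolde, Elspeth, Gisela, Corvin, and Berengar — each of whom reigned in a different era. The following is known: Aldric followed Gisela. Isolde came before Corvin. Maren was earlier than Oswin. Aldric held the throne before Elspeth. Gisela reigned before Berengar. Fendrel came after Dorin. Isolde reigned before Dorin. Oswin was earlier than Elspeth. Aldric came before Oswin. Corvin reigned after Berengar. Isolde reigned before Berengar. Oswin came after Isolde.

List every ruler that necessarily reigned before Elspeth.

Aldric, Gisela, Isolde, Maren, Oswin

Directly stated before Elspeth: Aldric and Oswin.
Gisela reaches Elspeth via Gisela → Aldric → Elspeth.
Isolde reaches Elspeth via Isolde → Oswin → Elspeth.
Maren reaches Elspeth via Maren → Oswin → Elspeth.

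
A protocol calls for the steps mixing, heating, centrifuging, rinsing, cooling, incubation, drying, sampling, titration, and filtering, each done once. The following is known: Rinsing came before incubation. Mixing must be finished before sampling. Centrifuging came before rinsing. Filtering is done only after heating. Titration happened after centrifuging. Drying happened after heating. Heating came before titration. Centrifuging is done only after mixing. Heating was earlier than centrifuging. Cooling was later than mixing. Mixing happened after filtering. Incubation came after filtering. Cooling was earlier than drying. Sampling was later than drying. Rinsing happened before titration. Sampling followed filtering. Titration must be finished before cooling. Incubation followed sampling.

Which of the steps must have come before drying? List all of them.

Directly stated before drying: cooling and heating.
Centrifuging reaches drying via centrifuging → titration → cooling → drying.
Filtering reaches drying via filtering → mixing → cooling → drying.
Mixing reaches drying via mixing → cooling → drying.
Likewise rinsing and titration each reach drying by chaining the stated constraints.
No chain forces sampling (or any of the others) ahead of drying.

centrifuging, cooling, filtering, heating, mixing, rinsing, titration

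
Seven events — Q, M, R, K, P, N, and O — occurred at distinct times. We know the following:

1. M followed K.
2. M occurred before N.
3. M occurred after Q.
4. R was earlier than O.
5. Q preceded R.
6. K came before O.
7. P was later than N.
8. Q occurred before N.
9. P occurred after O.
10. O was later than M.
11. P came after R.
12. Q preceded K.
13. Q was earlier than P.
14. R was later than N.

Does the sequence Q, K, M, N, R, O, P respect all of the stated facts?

yes

Check each stated constraint against the proposed order — e.g. K is ahead of O; Q is ahead of P. Every pair is in the required order; nothing is violated.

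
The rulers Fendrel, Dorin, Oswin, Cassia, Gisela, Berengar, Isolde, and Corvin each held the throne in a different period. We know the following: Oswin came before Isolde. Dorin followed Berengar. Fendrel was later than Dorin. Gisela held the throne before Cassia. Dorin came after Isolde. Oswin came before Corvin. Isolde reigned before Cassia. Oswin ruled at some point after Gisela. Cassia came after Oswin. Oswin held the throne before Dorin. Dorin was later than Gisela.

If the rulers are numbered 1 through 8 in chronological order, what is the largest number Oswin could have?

Oswin must come before Cassia, Corvin, Dorin, Fendrel, and Isolde — 5 rulers forced after them.
Everything else can be placed before Oswin in some valid order, so Oswin can sit as late as position 8 − 5 = 3.

3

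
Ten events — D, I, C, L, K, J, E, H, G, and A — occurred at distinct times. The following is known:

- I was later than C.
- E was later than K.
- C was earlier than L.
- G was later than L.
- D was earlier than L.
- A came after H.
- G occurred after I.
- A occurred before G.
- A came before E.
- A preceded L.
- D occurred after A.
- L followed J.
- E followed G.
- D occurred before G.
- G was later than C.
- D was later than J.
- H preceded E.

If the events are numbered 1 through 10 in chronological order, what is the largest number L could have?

L must come before E and G — 2 events forced after it.
Everything else can be placed before L in some valid order, so L can sit as late as position 10 − 2 = 8.

8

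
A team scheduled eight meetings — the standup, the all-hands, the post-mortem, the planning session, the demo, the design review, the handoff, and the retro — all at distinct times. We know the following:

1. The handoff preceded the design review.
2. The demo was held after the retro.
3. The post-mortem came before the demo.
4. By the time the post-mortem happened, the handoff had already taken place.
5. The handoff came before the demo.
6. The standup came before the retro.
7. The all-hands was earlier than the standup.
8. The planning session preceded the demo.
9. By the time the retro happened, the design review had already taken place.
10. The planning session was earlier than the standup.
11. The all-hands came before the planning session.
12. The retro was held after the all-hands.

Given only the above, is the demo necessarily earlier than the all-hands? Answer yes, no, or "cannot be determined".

no

Tracing the constraints gives the all-hands → the planning session → the demo, so the all-hands must come before the demo.
That means the demo cannot be before the all-hands.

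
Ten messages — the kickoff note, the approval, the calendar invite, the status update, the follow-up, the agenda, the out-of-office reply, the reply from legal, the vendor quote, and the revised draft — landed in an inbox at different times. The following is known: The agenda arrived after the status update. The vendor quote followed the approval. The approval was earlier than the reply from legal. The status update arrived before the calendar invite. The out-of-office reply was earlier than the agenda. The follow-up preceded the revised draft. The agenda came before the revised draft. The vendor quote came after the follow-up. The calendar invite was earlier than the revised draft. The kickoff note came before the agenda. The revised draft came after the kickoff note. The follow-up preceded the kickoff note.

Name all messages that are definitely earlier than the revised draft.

Directly stated before the revised draft: the agenda, the calendar invite, the follow-up, and the kickoff note.
The out-of-office reply reaches the revised draft via the out-of-office reply → the agenda → the revised draft.
The status update reaches the revised draft via the status update → the agenda → the revised draft.
No chain forces the approval (or any of the others) ahead of the revised draft.

the agenda, the calendar invite, the follow-up, the kickoff note, the out-of-office reply, the status update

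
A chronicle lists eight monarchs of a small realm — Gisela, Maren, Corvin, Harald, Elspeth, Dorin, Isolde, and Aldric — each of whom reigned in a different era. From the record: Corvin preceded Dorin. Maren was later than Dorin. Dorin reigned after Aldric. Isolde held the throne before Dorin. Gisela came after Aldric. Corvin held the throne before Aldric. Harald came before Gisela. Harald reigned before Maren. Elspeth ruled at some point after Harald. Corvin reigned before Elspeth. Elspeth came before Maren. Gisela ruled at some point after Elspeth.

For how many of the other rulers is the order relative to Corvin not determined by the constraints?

2

Forced after Corvin: Aldric, Dorin, Elspeth, Gisela, and Maren.
That leaves Harald and Isolde with no forced order relative to Corvin — 2.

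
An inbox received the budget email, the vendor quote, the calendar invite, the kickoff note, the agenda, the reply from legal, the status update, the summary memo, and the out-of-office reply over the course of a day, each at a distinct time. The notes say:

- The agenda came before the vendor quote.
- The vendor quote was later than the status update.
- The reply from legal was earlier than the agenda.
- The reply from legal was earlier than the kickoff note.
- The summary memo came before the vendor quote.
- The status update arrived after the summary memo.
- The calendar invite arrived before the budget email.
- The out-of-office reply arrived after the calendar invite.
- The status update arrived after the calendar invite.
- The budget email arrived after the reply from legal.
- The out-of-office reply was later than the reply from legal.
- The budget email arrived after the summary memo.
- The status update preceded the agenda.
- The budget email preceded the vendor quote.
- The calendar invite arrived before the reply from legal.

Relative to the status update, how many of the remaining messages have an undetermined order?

Forced before the status update: the calendar invite and the summary memo; forced after the status update: the agenda and the vendor quote.
That leaves the budget email, the kickoff note, the out-of-office reply, and the reply from legal with no forced order relative to the status update — 4.

4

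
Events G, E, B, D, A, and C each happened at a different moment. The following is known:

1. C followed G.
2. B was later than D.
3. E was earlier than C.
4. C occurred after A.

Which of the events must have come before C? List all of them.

A, E, G

Directly stated before C: A, E, and G.
No chain forces B (or any of the others) ahead of C.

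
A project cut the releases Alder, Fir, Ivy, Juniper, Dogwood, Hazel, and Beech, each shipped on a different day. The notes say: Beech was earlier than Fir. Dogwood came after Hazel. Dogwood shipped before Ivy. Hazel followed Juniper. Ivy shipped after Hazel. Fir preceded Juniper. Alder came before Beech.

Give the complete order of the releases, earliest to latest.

Alder, Beech, Fir, Juniper, Hazel, Dogwood, Ivy

The constraints fix every adjacent pair, so only one ordering works:
Alder → Beech → Fir → Juniper → Hazel → Dogwood → Ivy.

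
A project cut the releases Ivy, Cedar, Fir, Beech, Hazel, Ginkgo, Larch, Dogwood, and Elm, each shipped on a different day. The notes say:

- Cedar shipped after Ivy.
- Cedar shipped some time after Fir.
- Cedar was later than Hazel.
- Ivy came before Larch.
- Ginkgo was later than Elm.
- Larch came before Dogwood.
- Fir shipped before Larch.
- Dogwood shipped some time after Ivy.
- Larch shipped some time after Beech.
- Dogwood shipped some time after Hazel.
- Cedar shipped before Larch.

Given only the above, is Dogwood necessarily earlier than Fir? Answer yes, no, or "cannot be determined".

Tracing the constraints gives Fir → Larch → Dogwood, so Fir must come before Dogwood.
That means Dogwood cannot be before Fir.

no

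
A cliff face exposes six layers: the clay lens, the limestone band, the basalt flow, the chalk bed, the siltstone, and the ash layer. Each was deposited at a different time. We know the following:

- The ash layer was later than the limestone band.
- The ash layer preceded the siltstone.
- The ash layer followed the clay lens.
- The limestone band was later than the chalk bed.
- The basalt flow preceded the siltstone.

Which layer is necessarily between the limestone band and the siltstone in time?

Tracing the constraints gives the limestone band → the ash layer → the siltstone, so the ash layer sits after the limestone band and before the siltstone.
No other layer is forced both after the limestone band and before the siltstone.

the ash layer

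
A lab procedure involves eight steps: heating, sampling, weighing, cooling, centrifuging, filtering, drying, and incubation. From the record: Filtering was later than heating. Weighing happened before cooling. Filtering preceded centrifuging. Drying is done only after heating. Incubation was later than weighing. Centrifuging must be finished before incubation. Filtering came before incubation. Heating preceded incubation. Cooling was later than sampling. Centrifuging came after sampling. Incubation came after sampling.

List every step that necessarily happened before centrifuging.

filtering, heating, sampling

Directly stated before centrifuging: filtering and sampling.
Heating reaches centrifuging via heating → filtering → centrifuging.
No chain forces incubation (or any of the others) ahead of centrifuging.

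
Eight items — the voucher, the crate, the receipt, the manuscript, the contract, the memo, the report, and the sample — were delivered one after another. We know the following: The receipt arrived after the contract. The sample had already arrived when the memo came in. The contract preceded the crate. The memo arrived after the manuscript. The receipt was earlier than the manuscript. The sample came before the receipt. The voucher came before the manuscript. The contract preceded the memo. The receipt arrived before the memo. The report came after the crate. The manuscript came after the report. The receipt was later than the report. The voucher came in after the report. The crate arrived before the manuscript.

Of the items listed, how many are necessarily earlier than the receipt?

4

Directly stated before the receipt: the contract, the report, and the sample.
The crate reaches the receipt via the crate → the report → the receipt.
That's the contract, the crate, the report, and the sample — 4 in all.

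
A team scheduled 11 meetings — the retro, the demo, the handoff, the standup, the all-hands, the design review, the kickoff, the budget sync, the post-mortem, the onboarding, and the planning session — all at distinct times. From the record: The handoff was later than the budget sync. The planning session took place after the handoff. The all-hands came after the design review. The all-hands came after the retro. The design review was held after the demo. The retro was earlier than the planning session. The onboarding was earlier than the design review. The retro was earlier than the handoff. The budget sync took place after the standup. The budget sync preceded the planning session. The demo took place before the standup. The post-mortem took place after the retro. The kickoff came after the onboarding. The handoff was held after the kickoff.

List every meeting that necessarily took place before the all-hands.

Directly stated before the all-hands: the design review and the retro.
The demo reaches the all-hands via the demo → the design review → the all-hands.
The onboarding reaches the all-hands via the onboarding → the design review → the all-hands.
No chain forces the kickoff (or any of the others) ahead of the all-hands.

the demo, the design review, the onboarding, the retro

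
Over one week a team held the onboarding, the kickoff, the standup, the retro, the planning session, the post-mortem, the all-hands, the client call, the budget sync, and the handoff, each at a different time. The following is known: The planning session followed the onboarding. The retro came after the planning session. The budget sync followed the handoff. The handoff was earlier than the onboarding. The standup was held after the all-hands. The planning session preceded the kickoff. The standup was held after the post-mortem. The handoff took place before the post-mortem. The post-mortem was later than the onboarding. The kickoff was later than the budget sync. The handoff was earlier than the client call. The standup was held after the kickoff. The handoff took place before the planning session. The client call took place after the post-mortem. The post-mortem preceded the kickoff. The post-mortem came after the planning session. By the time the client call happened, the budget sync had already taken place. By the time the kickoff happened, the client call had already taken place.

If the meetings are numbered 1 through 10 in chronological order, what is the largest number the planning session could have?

5

The planning session must come before the client call, the kickoff, the post-mortem, the retro, and the standup — 5 meetings forced after it.
Everything else can be placed before the planning session in some valid order, so the planning session can sit as late as position 10 − 5 = 5.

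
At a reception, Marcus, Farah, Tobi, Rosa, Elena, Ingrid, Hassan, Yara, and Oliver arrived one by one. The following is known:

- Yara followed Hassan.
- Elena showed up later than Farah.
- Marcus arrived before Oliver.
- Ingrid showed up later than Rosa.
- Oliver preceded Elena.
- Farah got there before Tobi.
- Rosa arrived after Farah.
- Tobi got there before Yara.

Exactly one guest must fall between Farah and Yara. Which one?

Tracing the constraints gives Farah → Tobi → Yara, so Tobi sits after Farah and before Yara.
No other guest is forced both after Farah and before Yara.

Tobi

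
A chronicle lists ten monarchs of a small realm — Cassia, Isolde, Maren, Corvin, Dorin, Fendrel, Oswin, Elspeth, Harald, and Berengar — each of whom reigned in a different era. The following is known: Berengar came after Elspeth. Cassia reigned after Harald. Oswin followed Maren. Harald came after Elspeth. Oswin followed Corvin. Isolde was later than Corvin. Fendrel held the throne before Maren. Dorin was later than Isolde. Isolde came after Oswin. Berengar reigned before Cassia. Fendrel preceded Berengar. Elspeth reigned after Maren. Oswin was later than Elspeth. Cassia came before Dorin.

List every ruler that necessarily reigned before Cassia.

Berengar, Elspeth, Fendrel, Harald, Maren

Directly stated before Cassia: Berengar and Harald.
Elspeth reaches Cassia via Elspeth → Berengar → Cassia.
Fendrel reaches Cassia via Fendrel → Berengar → Cassia.
Maren reaches Cassia via Maren → Elspeth → Berengar → Cassia.
No chain forces Dorin (or any of the others) ahead of Cassia.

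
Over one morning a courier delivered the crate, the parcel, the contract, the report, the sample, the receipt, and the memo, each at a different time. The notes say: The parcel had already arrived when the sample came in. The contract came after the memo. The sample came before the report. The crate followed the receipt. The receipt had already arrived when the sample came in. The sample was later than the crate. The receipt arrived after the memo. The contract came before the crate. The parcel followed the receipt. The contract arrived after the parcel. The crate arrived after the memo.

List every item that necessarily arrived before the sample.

the contract, the crate, the memo, the parcel, the receipt

Directly stated before the sample: the crate, the parcel, and the receipt.
The contract reaches the sample via the contract → the crate → the sample.
The memo reaches the sample via the memo → the crate → the sample.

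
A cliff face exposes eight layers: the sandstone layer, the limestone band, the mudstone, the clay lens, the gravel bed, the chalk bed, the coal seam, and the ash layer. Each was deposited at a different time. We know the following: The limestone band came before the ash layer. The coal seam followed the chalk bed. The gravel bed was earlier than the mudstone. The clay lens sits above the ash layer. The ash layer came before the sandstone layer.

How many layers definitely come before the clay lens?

2

Directly stated before the clay lens: the ash layer.
The limestone band reaches the clay lens via the limestone band → the ash layer → the clay lens.
That's the ash layer and the limestone band — 2 in all.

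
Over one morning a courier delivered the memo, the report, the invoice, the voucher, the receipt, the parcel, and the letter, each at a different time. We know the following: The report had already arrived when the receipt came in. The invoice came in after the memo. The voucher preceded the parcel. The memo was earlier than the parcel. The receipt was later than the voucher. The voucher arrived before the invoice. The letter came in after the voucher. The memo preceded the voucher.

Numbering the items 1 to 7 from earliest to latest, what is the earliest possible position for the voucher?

The memo must come before the voucher — 1 forced predecessor.
Nothing else is forced ahead of the voucher, so its earliest slot is position 1 + 1 = 2.

2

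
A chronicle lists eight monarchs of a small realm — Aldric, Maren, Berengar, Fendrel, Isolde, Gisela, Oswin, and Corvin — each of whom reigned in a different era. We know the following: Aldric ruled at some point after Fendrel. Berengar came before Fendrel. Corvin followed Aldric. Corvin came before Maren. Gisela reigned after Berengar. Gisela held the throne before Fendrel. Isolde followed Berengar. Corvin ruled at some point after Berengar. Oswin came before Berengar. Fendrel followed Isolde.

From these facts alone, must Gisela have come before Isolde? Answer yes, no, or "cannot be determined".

No chain of stated constraints runs from Gisela to Isolde, and none runs from Isolde to Gisela either.
So the relative order of Gisela and Isolde is not fixed by the given facts.

cannot be determined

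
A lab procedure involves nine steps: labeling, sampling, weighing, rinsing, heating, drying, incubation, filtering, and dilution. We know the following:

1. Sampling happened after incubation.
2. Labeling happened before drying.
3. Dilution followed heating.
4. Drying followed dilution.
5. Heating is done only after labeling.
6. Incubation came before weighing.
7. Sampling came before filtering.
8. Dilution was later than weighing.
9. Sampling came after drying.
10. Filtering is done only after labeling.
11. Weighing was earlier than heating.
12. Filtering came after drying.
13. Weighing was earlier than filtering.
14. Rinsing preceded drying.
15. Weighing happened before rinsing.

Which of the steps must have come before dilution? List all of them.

Directly stated before dilution: heating and weighing.
Incubation reaches dilution via incubation → weighing → dilution.
Labeling reaches dilution via labeling → heating → dilution.

heating, incubation, labeling, weighing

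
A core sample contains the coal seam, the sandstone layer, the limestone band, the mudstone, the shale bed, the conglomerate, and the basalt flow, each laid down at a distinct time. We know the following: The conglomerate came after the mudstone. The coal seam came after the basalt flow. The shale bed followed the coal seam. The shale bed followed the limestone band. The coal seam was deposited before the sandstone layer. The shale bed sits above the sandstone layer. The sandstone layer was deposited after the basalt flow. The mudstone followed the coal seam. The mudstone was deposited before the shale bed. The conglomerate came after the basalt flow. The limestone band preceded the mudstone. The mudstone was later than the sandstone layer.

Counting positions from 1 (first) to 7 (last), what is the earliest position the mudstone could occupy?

5

The basalt flow, the coal seam, the limestone band, and the sandstone layer must all come before the mudstone — 4 forced predecessors.
Nothing else is forced ahead of the mudstone, so its earliest slot is position 4 + 1 = 5.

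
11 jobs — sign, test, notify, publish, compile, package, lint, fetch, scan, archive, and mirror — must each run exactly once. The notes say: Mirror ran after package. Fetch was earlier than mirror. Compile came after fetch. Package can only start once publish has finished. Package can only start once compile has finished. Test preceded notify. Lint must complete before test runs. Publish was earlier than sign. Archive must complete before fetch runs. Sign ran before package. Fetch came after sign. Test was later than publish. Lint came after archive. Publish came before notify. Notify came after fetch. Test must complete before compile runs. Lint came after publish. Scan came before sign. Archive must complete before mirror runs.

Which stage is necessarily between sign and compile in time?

fetch

Tracing the constraints gives sign → fetch → compile, so fetch sits after sign and before compile.
No other stage is forced both after sign and before compile.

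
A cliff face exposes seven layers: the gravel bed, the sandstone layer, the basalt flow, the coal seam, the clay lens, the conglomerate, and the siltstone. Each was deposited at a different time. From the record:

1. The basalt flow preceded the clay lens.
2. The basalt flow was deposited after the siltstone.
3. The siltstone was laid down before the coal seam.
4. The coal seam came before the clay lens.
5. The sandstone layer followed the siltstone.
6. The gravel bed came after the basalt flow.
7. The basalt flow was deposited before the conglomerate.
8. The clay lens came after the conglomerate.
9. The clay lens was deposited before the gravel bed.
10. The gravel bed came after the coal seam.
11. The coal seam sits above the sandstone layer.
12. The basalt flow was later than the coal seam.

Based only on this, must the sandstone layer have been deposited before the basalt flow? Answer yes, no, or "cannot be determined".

Chain the constraints: the sandstone layer → the coal seam → the basalt flow. Each link is directly stated, so the sandstone layer comes before the basalt flow.

yes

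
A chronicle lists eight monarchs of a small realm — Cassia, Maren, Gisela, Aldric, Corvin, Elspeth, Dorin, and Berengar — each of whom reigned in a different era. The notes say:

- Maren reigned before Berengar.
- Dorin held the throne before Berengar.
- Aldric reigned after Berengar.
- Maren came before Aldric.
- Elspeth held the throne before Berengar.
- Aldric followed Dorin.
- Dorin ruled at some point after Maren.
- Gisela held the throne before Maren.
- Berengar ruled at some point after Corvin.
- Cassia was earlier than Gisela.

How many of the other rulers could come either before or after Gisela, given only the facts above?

2

Forced before Gisela: Cassia; forced after Gisela: Aldric, Berengar, Dorin, and Maren.
That leaves Corvin and Elspeth with no forced order relative to Gisela — 2.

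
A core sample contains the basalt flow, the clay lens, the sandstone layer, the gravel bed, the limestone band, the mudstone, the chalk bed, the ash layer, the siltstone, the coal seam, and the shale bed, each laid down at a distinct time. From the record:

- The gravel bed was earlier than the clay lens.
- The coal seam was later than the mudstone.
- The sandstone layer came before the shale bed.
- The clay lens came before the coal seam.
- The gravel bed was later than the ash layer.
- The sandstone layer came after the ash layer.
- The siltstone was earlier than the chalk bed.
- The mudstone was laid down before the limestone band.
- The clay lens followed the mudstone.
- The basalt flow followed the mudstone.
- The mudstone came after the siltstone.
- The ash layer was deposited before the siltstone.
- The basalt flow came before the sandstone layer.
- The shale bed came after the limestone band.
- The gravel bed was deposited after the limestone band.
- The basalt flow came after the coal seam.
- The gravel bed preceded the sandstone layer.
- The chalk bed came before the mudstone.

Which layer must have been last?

the shale bed

Every other layer has a chain of constraints placing it before the shale bed, so the shale bed is last.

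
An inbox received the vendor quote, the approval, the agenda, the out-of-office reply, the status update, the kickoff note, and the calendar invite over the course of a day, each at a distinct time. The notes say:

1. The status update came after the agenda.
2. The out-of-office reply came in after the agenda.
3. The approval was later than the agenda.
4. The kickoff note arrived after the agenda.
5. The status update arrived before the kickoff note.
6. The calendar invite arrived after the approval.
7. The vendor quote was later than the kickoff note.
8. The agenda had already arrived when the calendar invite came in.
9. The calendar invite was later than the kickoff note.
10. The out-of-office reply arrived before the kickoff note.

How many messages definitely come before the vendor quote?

4

Directly stated before the vendor quote: the kickoff note.
The agenda reaches the vendor quote via the agenda → the kickoff note → the vendor quote.
The out-of-office reply reaches the vendor quote via the out-of-office reply → the kickoff note → the vendor quote.
The status update reaches the vendor quote via the status update → the kickoff note → the vendor quote.
No chain forces the approval (or any of the others) ahead of the vendor quote.
That's the agenda, the kickoff note, the out-of-office reply, and the status update — 4 in all.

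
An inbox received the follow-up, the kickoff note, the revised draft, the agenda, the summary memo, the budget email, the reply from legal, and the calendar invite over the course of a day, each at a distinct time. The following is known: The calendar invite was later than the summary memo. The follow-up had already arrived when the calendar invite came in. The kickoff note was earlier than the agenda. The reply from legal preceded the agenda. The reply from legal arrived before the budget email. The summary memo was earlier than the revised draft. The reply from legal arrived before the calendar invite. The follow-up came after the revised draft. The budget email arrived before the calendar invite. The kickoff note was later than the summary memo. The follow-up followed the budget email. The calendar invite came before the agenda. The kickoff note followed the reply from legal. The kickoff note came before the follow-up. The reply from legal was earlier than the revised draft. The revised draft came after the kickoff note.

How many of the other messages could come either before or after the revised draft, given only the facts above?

Forced before the revised draft: the kickoff note, the reply from legal, and the summary memo; forced after the revised draft: the agenda, the calendar invite, and the follow-up.
That leaves the budget email with no forced order relative to the revised draft — 1.

1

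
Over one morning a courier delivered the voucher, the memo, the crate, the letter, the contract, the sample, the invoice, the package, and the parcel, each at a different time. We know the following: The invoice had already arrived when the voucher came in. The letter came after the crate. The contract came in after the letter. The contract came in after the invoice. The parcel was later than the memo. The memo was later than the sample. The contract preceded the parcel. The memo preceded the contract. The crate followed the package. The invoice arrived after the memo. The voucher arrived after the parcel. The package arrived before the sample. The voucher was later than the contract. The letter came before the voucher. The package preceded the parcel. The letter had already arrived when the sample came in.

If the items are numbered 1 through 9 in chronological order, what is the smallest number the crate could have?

The package must come before the crate — 1 forced predecessor.
Nothing else is forced ahead of the crate, so its earliest slot is position 1 + 1 = 2.

2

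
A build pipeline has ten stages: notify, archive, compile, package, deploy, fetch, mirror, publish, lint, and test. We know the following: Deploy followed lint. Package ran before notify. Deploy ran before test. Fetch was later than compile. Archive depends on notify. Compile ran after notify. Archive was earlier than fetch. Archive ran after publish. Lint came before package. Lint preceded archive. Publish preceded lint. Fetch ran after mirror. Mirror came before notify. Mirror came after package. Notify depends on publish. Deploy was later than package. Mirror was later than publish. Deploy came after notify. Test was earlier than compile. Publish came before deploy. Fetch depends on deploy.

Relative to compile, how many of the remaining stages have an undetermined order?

1

Forced before compile: deploy, lint, mirror, notify, package, publish, and test; forced after compile: fetch.
That leaves archive with no forced order relative to compile — 1.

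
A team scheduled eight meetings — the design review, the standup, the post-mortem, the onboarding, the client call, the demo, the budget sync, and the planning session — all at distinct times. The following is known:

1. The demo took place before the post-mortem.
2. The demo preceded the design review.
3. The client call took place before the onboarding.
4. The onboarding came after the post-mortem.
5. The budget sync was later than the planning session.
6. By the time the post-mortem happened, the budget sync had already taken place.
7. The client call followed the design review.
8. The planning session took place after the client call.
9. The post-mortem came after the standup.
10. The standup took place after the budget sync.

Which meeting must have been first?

the demo

The demo has a chain of constraints placing it before every other meeting, so the demo must be first.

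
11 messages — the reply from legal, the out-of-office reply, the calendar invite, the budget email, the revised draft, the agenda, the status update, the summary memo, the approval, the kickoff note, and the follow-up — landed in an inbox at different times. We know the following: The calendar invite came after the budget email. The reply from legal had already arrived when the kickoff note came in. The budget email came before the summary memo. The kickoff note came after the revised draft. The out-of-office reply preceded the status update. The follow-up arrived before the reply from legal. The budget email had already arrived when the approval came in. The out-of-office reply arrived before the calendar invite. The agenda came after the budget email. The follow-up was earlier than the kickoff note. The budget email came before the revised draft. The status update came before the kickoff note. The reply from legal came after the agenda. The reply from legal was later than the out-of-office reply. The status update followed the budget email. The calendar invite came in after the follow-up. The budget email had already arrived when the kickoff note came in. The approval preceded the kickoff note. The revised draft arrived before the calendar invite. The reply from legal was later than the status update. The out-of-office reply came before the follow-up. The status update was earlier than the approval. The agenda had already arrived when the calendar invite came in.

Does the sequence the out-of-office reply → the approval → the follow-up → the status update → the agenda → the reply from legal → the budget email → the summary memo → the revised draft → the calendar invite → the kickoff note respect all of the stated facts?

no

The constraints require the status update before the approval, but in the proposed sequence the approval appears ahead of the status update. That one violation is enough.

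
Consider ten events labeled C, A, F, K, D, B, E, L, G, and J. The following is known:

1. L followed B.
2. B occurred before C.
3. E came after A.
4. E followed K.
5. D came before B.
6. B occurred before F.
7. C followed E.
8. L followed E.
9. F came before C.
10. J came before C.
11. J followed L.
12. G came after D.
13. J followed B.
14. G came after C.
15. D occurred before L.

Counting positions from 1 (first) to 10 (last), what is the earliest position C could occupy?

A, B, D, E, F, J, K, and L must all come before C — 8 forced predecessors.
Nothing else is forced ahead of C, so its earliest slot is position 8 + 1 = 9.

9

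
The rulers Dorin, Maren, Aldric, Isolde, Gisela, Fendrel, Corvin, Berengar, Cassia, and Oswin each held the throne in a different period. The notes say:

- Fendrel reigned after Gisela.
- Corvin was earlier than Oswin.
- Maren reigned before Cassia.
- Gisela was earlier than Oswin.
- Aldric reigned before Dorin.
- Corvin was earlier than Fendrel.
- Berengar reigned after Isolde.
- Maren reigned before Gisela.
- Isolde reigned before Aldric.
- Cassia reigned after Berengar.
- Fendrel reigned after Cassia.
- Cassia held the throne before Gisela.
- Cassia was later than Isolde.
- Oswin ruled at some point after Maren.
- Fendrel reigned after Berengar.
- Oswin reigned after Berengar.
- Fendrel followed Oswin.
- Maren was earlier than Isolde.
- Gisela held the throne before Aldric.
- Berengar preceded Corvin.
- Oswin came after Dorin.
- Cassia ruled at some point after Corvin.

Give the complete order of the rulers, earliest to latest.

The constraints fix every adjacent pair, so only one ordering works:
Maren → Isolde → Berengar → Corvin → Cassia → Gisela → Aldric → Dorin → Oswin → Fendrel.

Maren, Isolde, Berengar, Corvin, Cassia, Gisela, Aldric, Dorin, Oswin, Fendrel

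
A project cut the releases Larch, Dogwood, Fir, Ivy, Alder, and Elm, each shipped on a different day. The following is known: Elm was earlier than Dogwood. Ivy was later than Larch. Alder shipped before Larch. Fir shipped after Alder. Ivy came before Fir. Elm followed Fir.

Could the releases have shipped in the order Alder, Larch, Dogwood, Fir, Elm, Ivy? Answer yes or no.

no

The constraints require Elm before Dogwood, but in the proposed sequence Dogwood appears ahead of Elm. That one violation is enough.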